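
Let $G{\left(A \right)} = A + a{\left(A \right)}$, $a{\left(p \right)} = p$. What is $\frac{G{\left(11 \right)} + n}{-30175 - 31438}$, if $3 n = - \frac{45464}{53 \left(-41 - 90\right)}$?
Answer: $- \frac{503702}{1283337177} \approx -0.00039249$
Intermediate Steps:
$n = \frac{45464}{20829}$ ($n = \frac{\left(-45464\right) \frac{1}{53 \left(-41 - 90\right)}}{3} = \frac{\left(-45464\right) \frac{1}{53 \left(-131\right)}}{3} = \frac{\left(-45464\right) \frac{1}{-6943}}{3} = \frac{\left(-45464\right) \left(- \frac{1}{6943}\right)}{3} = \frac{1}{3} \cdot \frac{45464}{6943} = \frac{45464}{20829} \approx 2.1827$)
$G{\left(A \right)} = 2 A$ ($G{\left(A \right)} = A + A = 2 A$)
$\frac{G{\left(11 \right)} + n}{-30175 - 31438} = \frac{2 \cdot 11 + \frac{45464}{20829}}{-30175 - 31438} = \frac{22 + \frac{45464}{20829}}{-61613} = \frac{503702}{20829} \left(- \frac{1}{61613}\right) = - \frac{503702}{1283337177}$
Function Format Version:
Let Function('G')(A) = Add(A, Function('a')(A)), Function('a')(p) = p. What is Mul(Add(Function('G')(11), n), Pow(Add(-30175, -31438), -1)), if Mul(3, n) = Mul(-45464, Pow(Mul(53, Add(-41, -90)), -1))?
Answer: Rational(-503702, 1283337177) ≈ -0.00039249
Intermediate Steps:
n = Rational(45464, 20829) (n = Mul(Rational(1, 3), Mul(-45464, Pow(Mul(53, Add(-41, -90)), -1))) = Mul(Rational(1, 3), Mul(-45464, Pow(Mul(53, -131), -1))) = Mul(Rational(1, 3), Mul(-45464, Pow(-6943, -1))) = Mul(Rational(1, 3), Mul(-45464, Rational(-1, 6943))) = Mul(Rational(1, 3), Rational(45464, 6943)) = Rational(45464, 20829) ≈ 2.1827)
Function('G')(A) = Mul(2, A) (Function('G')(A) = Add(A, A) = Mul(2, A))
Mul(Add(Function('G')(11), n), Pow(Add(-30175, -31438), -1)) = Mul(Add(Mul(2, 11), Rational(45464, 20829)), Pow(Add(-30175, -31438), -1)) = Mul(Add(22, Rational(45464, 20829)), Pow(-61613, -1)) = Mul(Rational(503702, 20829), Rational(-1, 61613)) = Rational(-503702, 1283337177)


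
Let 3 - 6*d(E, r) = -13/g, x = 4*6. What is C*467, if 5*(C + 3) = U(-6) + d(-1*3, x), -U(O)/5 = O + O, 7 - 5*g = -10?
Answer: 1098851/255 ≈ 4309.2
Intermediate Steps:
g = 17/5 (g = 7/5 - 1/5*(-10) = 7/5 + 2 = 17/5 ≈ 3.4000)
U(O) = -10*O (U(O) = -5*(O + O) = -10*O)
x = 24
d(E, r) = 58/51 (d(E, r) = 1/2 - (-13)/(6*17/5) = 1/2 - (-13)*5/(6*17) = 1/2 - 1/6*(-65/17) = 1/2 + 65/102 = 58/51)
C = 2353/255 (C = -3 + (-10*(-6) + 58/51)/5 = -3 + (60 + 58/51)/5 = -3 + (1/5)*(3118/51) = -3 + 3118/255 = 2353/255 ≈ 9.2274)
C*467 = (2353/255)*467 = 1098851/255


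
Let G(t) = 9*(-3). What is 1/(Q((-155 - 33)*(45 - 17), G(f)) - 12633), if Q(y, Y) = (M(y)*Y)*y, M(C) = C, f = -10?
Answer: -1/748174425 ≈ -1.3366e-9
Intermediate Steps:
G(t) = -27
Q(y, Y) = Y*y² (Q(y, Y) = (y*Y)*y = (Y*y)*y = Y*y²)
1/(Q((-155 - 33)*(45 - 17), G(f)) - 12633) = 1/(-27*(-155 - 33)²*(45 - 17)² - 12633) = 1/(-27*(-188*28)² - 12633) = 1/(-27*(-5264)² - 12633) = 1/(-27*27709696 - 12633) = 1/(-748161792 - 12633) = 1/(-748174425) = -1/748174425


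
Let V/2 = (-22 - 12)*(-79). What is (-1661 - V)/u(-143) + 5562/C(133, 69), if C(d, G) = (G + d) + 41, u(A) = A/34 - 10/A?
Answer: 103964156/60327 ≈ 1723.3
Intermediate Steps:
u(A) = -10/A + A/34 (u(A) = A*(1/34) - 10/A = A/34 - 10/A = -10/A + A/34)
C(d, G) = 41 + G + d
V = 5372 (V = 2*((-22 - 12)*(-79)) = 2*(-34*(-79)) = 2*2686 = 5372)
(-1661 - V)/u(-143) + 5562/C(133, 69) = (-1661 - 1*5372)/(-10/(-143) + (1/34)*(-143)) + 5562/(41 + 69 + 133) = (-1661 - 5372)/(-10*(-1/143) - 143/34) + 5562/243 = -7033/(10/143 - 143/34) + 5562*(1/243) = -7033/(-20109/4862) + 206/9 = -7033*(-4862/20109) + 206/9 = 34194446/20109 + 206/9 = 103964156/60327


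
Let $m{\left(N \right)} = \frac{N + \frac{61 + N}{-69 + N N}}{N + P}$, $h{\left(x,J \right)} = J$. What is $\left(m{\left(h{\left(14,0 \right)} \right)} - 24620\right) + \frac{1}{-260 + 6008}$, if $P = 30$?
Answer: $- \frac{48822995293}{1983060} \approx -24620.0$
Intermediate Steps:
$m{\left(N \right)} = \frac{N + \frac{61 + N}{-69 + N^{2}}}{30 + N}$ ($m{\left(N \right)} = \frac{N + \frac{61 + N}{-69 + N N}}{N + 30} = \frac{N + \frac{61 + N}{-69 + N^{2}}}{30 + N}$)
$\left(m{\left(h{\left(14,0 \right)} \right)} - 24620\right) + \frac{1}{-260 + 6008} = \left(\frac{61 + 0^{3} - 0}{-2070 + 0^{3} - 0 + 30 \cdot 0^{2}} - 24620\right) + \frac{1}{-260 + 6008} = \left(\frac{61 + 0 + 0}{-2070 + 0 + 0 + 30 \cdot 0} - 24620\right) + \frac{1}{5748} = \left(\frac{1}{-2070 + 0 + 0 + 0} \cdot 61 - 24620\right) + \frac{1}{5748} = \left(\frac{1}{-2070} \cdot 61 - 24620\right) + \frac{1}{5748} = \left(\left(- \frac{1}{2070}\right) 61 - 24620\right) + \frac{1}{5748} = \left(- \frac{61}{2070} - 24620\right) + \frac{1}{5748} = - \frac{50963461}{2070} + \frac{1}{5748} = - \frac{48822995293}{1983060}$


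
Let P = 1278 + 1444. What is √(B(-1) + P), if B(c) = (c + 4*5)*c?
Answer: √2703 ≈ 51.990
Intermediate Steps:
B(c) = c*(20 + c) (B(c) = (c + 20)*c = (20 + c)*c = c*(20 + c))
P = 2722
√(B(-1) + P) = √(-(20 - 1) + 2722) = √(-1*19 + 2722) = √(-19 + 2722) = √2703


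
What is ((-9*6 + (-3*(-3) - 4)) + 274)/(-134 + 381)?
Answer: 225/247 ≈ 0.91093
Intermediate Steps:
((-9*6 + (-3*(-3) - 4)) + 274)/(-134 + 381) = ((-54 + (9 - 4)) + 274)/247 = ((-54 + 5) + 274)*(1/247) = (-49 + 274)*(1/247) = 225*(1/247) = 225/247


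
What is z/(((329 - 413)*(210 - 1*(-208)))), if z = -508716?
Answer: 42393/2926 ≈ 14.488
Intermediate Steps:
z/(((329 - 413)*(210 - 1*(-208)))) = -508716*1/((210 - 1*(-208))*(329 - 413)) = -508716*(-1/(84*(210 + 208))) = -508716/((-84*418)) = -508716/(-35112) = -508716*(-1/35112) = 42393/2926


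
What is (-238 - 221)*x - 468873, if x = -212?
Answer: -371565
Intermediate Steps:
(-238 - 221)*x - 468873 = (-238 - 221)*(-212) - 468873 = -459*(-212) - 468873 = 97308 - 468873 = -371565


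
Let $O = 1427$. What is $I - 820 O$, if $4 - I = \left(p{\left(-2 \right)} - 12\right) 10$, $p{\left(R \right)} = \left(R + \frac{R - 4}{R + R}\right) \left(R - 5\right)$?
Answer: $-1170051$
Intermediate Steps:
$p{\left(R \right)} = \left(-5 + R\right) \left(R + \frac{-4 + R}{2 R}\right)$ ($p{\left(R \right)} = \left(R + \frac{-4 + R}{2 R}\right) \left(-5 + R\right) = \left(-5 + R\right) \left(R + \frac{-4 + R}{2 R}\right)$)
$I = 89$ ($I = 4 - \left(\left(- \frac{9}{2} + \left(-2\right)^{2} + \frac{10}{-2} - -9\right) - 12\right) 10 = 4 - \left(\left(- \frac{9}{2} + 4 + 10 \left(- \frac{1}{2}\right) + 9\right) - 12\right) 10 = 4 - \left(\left(- \frac{9}{2} + 4 - 5 + 9\right) - 12\right) 10 = 4 - \left(\frac{7}{2} - 12\right) 10 = 4 - \left(- \frac{17}{2}\right) 10 = 4 - -85 = 4 + 85 = 89$)
$I - 820 O = 89 - 1170140 = -1170051$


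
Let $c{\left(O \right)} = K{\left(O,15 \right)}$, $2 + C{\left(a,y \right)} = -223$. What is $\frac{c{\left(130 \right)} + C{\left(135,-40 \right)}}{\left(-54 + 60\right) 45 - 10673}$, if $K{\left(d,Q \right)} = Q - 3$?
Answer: $\frac{213}{10403} \approx 0.020475$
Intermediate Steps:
$K{\left(d,Q \right)} = -3 + Q$ ($K{\left(d,Q \right)} = Q - 3 = -3 + Q$)
$C{\left(a,y \right)} = -225$ ($C{\left(a,y \right)} = -2 - 223 = -225$)
$c{\left(O \right)} = 12$ ($c{\left(O \right)} = -3 + 15 = 12$)
$\frac{c{\left(130 \right)} + C{\left(135,-40 \right)}}{\left(-54 + 60\right) 45 - 10673} = \frac{12 - 225}{\left(-54 + 60\right) 45 - 10673} = - \frac{213}{6 \cdot 45 - 10673} = - \frac{213}{270 - 10673} = - \frac{213}{-10403} = \left(-213\right) \left(- \frac{1}{10403}\right) = \frac{213}{10403}$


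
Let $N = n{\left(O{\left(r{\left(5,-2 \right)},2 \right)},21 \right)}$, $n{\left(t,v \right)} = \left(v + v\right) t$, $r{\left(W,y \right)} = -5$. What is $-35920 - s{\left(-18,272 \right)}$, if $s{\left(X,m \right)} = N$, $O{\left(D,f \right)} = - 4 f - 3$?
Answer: $-35458$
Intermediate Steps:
$O{\left(D,f \right)} = -3 - 4 f$
$n{\left(t,v \right)} = 2 t v$ ($n{\left(t,v \right)} = 2 v t = 2 t v$)
$N = -462$ ($N = 2 \left(-3 - 8\right) 21 = 2 \left(-11\right) 21 = -462$)
$s{\left(X,m \right)} = -462$
$-35920 - s{\left(-18,272 \right)} = -35920 - -462 = -35920 + 462 = -35458$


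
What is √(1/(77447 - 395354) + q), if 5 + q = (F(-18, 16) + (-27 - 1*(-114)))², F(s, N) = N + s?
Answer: √81076477063097/105969 ≈ 84.971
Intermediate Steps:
q = 7220 (q = -5 + ((16 - 18) + (-27 - 1*(-114)))² = -5 + (-2 + (-27 + 114))² = -5 + (-2 + 87)² = -5 + 85² = -5 + 7225 = 7220)
√(1/(77447 - 395354) + q) = √(1/(77447 - 395354) + 7220) = √(1/(-317907) + 7220) = √(-1/317907 + 7220) = √(2295288539/317907) = √81076477063097/105969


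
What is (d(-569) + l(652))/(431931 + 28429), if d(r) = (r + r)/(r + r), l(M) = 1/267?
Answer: 67/30729030 ≈ 2.1803e-6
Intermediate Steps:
l(M) = 1/267
d(r) = 1 (d(r) = (2*r)/((2*r)) = (2*r)*(1/(2*r)) = 1)
(d(-569) + l(652))/(431931 + 28429) = (1 + 1/267)/(431931 + 28429) = (268/267)/460360 = (268/267)*(1/460360) = 67/30729030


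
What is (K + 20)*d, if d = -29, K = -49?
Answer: 841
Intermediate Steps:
(K + 20)*d = (-49 + 20)*(-29) = -29*(-29) = 841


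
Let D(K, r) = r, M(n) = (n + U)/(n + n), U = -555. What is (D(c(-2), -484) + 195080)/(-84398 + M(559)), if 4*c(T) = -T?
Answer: -27194791/11794620 ≈ -2.3057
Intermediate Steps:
M(n) = (-555 + n)/(2*n) (M(n) = (n - 555)/(n + n) = (-555 + n)/((2*n)) = (-555 + n)*(1/(2*n)) = (-555 + n)/(2*n))
c(T) = -T/4 (c(T) = (-T)/4 = -T/4)
(D(c(-2), -484) + 195080)/(-84398 + M(559)) = (-484 + 195080)/(-84398 + (1/2)*(-555 + 559)/559) = 194596/(-84398 + (1/2)*(1/559)*4) = 194596/(-84398 + 2/559) = 194596/(-47178480/559) = 194596*(-559/47178480) = -27194791/11794620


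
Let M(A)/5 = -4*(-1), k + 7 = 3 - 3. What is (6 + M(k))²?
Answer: 676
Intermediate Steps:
k = -7 (k = -7 + (3 - 3) = -7 + 0 = -7)
M(A) = 20 (M(A) = 5*(-4*(-1)) = 5*4 = 20)
(6 + M(k))² = (6 + 20)² = 26² = 676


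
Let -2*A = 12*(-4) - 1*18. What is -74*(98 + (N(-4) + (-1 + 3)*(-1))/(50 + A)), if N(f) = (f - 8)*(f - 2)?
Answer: -607096/83 ≈ -7314.4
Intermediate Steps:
N(f) = (-8 + f)*(-2 + f)
A = 33 (A = -(12*(-4) - 1*18)/2 = -(-48 - 18)/2 = -1/2*(-66) = 33)
-74*(98 + (N(-4) + (-1 + 3)*(-1))/(50 + A)) = -74*(98 + ((16 + (-4)**2 - 10*(-4)) + (-1 + 3)*(-1))/(50 + 33)) = -74*(98 + ((16 + 16 + 40) + 2*(-1))/83) = -74*(98 + (72 - 2)*(1/83)) = -74*(98 + 70*(1/83)) = -74*(98 + 70/83) = -74*8204/83 = -607096/83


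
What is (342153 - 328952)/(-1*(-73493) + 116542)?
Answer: 13201/190035 ≈ 0.069466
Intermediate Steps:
(342153 - 328952)/(-1*(-73493) + 116542) = 13201/(73493 + 116542) = 13201/190035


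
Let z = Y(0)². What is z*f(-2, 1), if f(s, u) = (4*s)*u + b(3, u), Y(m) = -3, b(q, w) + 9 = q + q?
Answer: -99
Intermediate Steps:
b(q, w) = -9 + 2*q (b(q, w) = -9 + (q + q) = -9 + 2*q)
f(s, u) = -3 + 4*s*u (f(s, u) = (4*s)*u + (-9 + 2*3) = 4*s*u + (-9 + 6) = 4*s*u - 3 = -3 + 4*s*u)
z = 9 (z = (-3)² = 9)
z*f(-2, 1) = 9*(-3 + 4*(-2)*1) = 9*(-3 - 8) = 9*(-11) = -99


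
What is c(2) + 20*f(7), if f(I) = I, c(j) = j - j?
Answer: 140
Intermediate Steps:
c(j) = 0
c(2) + 20*f(7) = 0 + 20*7 = 0 + 140 = 140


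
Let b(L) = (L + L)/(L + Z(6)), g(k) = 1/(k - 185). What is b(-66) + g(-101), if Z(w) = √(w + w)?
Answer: 103637/51766 + 11*√3/181 ≈ 2.1073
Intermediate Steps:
Z(w) = √2*√w (Z(w) = √(2*w) = √2*√w)
g(k) = 1/(-185 + k)
b(L) = 2*L/(L + 2*√3) (b(L) = (L + L)/(L + √2*√6) = (2*L)/(L + 2*√3) = 2*L/(L + 2*√3))
b(-66) + g(-101) = 2*(-66)/(-66 + 2*√3) + 1/(-185 - 101) = -132/(-66 + 2*√3) + 1/(-286) = -132/(-66 + 2*√3) - 1/286 = -1/286 - 132/(-66 + 2*√3)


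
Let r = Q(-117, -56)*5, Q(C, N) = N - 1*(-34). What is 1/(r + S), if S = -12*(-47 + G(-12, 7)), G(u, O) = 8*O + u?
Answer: -1/74 ≈ -0.013514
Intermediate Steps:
Q(C, N) = 34 + N (Q(C, N) = N + 34 = 34 + N)
G(u, O) = u + 8*O
r = -110 (r = (34 - 56)*5 = -22*5 = -110)
S = 36 (S = -12*(-47 + (-12 + 8*7)) = -12*(-47 + (-12 + 56)) = -12*(-47 + 44) = -12*(-3) = 36)
1/(r + S) = 1/(-110 + 36) = 1/(-74) = -1/74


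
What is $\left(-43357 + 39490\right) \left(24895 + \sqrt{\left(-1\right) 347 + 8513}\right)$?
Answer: $-96268965 - 3867 \sqrt{8166} \approx -9.6618 \cdot 10^{7}$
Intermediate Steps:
$\left(-43357 + 39490\right) \left(24895 + \sqrt{\left(-1\right) 347 + 8513}\right) = - 3867 \left(24895 + \sqrt{-347 + 8513}\right) = - 3867 \left(24895 + \sqrt{8166}\right) = -96268965 - 3867 \sqrt{8166}$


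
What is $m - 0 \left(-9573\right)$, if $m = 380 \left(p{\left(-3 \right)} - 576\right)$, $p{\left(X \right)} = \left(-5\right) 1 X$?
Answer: $-213180$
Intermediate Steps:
$p{\left(X \right)} = - 5 X$
$m = -213180$ ($m = 380 \left(\left(-5\right) \left(-3\right) - 576\right) = 380 \left(15 - 576\right) = 380 \left(-561\right) = -213180$)
$m - 0 \left(-9573\right) = -213180 - 0 \left(-9573\right) = -213180 - 0 = -213180 + 0 = -213180$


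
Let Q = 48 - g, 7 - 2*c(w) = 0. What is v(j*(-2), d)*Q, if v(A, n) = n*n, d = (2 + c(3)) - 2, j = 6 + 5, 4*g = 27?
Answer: 8085/16 ≈ 505.31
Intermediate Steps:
g = 27/4 (g = (1/4)*27 = 27/4 ≈ 6.7500)
c(w) = 7/2 (c(w) = 7/2 - 1/2*0 = 7/2 + 0 = 7/2)
Q = 165/4 (Q = 48 - 1*27/4 = 48 - 27/4 = 165/4 ≈ 41.250)
j = 11
d = 7/2 (d = (2 + 7/2) - 2 = 11/2 - 2 = 7/2 ≈ 3.5000)
v(A, n) = n**2
v(j*(-2), d)*Q = (7/2)**2*(165/4) = (49/4)*(165/4) = 8085/16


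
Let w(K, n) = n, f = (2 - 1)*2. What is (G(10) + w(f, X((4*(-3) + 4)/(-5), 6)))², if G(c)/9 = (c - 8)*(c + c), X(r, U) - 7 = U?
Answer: 139129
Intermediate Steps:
f = 2 (f = 1*2 = 2)
X(r, U) = 7 + U
G(c) = 18*c*(-8 + c) (G(c) = 9*((c - 8)*(c + c)) = 9*((-8 + c)*(2*c)) = 9*(2*c*(-8 + c)) = 18*c*(-8 + c))
(G(10) + w(f, X((4*(-3) + 4)/(-5), 6)))² = (18*10*(-8 + 10) + (7 + 6))² = (18*10*2 + 13)² = (360 + 13)² = 373² = 139129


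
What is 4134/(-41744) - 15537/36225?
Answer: -133055113/252029400 ≈ -0.52794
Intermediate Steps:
4134/(-41744) - 15537/36225 = 4134*(-1/41744) - 15537*1/36225 = -2067/20872 - 5179/12075 = -133055113/252029400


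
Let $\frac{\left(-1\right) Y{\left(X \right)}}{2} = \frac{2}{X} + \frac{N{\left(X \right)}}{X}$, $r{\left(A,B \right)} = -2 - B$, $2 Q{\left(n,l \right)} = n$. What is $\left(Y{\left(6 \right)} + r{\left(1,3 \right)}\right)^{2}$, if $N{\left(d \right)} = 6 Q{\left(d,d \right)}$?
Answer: $\frac{1225}{9} \approx 136.11$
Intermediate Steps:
$Q{\left(n,l \right)} = \frac{n}{2}$
$N{\left(d \right)} = 3 d$ ($N{\left(d \right)} = 6 \frac{d}{2} = 3 d$)
$Y{\left(X \right)} = -6 - \frac{4}{X}$ ($Y{\left(X \right)} = - 2 \left(\frac{2}{X} + \frac{3 X}{X}\right) = - 2 \left(\frac{2}{X} + 3\right) = - 2 \left(3 + \frac{2}{X}\right) = -6 - \frac{4}{X}$)
$\left(Y{\left(6 \right)} + r{\left(1,3 \right)}\right)^{2} = \left(\left(-6 - \frac{4}{6}\right) - 5\right)^{2} = \left(\left(-6 - \frac{2}{3}\right) - 5\right)^{2} = \left(- \frac{20}{3} - 5\right)^{2} = \left(- \frac{35}{3}\right)^{2} = \frac{1225}{9}$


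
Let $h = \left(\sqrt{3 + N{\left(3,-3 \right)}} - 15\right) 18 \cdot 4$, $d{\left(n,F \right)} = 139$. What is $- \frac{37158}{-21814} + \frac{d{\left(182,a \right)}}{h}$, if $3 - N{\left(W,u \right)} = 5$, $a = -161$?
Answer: $\frac{17211559}{10994256} \approx 1.5655$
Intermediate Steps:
$N{\left(W,u \right)} = -2$ ($N{\left(W,u \right)} = 3 - 5 = -2$)
$h = -1008$ ($h = \left(\sqrt{3 - 2} - 15\right) 18 \cdot 4 = \left(\sqrt{1} - 15\right) 18 \cdot 4 = \left(1 - 15\right) 18 \cdot 4 = \left(-14\right) 18 \cdot 4 = \left(-252\right) 4 = -1008$)
$- \frac{37158}{-21814} + \frac{d{\left(182,a \right)}}{h} = - \frac{37158}{-21814} + \frac{139}{-1008} = \left(-37158\right) \left(- \frac{1}{21814}\right) + 139 \left(- \frac{1}{1008}\right) = \frac{18579}{10907} - \frac{139}{1008} = \frac{17211559}{10994256}$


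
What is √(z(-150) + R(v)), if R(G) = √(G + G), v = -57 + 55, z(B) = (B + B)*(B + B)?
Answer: √(90000 + 2*I) ≈ 300.0 + 0.003*I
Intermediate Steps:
z(B) = 4*B² (z(B) = (2*B)*(2*B) = 4*B²)
v = -2
R(G) = √2*√G (R(G) = √(2*G) = √2*√G)
√(z(-150) + R(v)) = √(4*(-150)² + √2*√(-2)) = √(4*22500 + √2*(I*√2)) = √(90000 + 2*I)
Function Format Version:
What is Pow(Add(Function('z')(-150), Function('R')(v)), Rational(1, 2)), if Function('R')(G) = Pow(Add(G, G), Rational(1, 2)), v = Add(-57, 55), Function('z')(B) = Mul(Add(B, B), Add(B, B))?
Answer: Pow(Add(90000, Mul(2, I)), Rational(1, 2)) ≈ Add(300.00, Mul(0.003, I))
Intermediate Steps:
Function('z')(B) = Mul(4, Pow(B, 2)) (Function('z')(B) = Mul(Mul(2, B), Mul(2, B)) = Mul(4, Pow(B, 2)))
v = -2
Function('R')(G) = Mul(Pow(2, Rational(1, 2)), Pow(G, Rational(1, 2))) (Function('R')(G) = Pow(Mul(2, G), Rational(1, 2)) = Mul(Pow(2, Rational(1, 2)), Pow(G, Rational(1, 2))))
Pow(Add(Function('z')(-150), Function('R')(v)), Rational(1, 2)) = Pow(Add(Mul(4, Pow(-150, 2)), Mul(Pow(2, Rational(1, 2)), Pow(-2, Rational(1, 2)))), Rational(1, 2)) = Pow(Add(Mul(4, 22500), Mul(Pow(2, Rational(1, 2)), Mul(I, Pow(2, Rational(1, 2))))), Rational(1, 2)) = Pow(Add(90000, Mul(2, I)), Rational(1, 2))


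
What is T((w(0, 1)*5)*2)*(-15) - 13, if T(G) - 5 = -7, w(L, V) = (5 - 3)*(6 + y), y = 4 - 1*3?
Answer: 17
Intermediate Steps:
y = 1 (y = 4 - 3 = 1)
w(L, V) = 14 (w(L, V) = (5 - 3)*(6 + 1) = 2*7 = 14)
T(G) = -2 (T(G) = 5 - 7 = -2)
T((w(0, 1)*5)*2)*(-15) - 13 = -2*(-15) - 13 = 30 - 13 = 17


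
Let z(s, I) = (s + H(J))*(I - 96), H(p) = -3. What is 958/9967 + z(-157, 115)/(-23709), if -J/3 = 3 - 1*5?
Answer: 53012902/236307603 ≈ 0.22434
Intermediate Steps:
J = 6 (J = -3*(3 - 1*5) = -3*(3 - 5) = -3*(-2) = 6)
z(s, I) = (-96 + I)*(-3 + s) (z(s, I) = (s - 3)*(I - 96) = (-3 + s)*(-96 + I) = (-96 + I)*(-3 + s))
958/9967 + z(-157, 115)/(-23709) = 958/9967 + (288 - 96*(-157) - 3*115 + 115*(-157))/(-23709) = 958*(1/9967) + (288 + 15072 - 345 - 18055)*(-1/23709) = 958/9967 - 3040*(-1/23709) = 958/9967 + 3040/23709 = 53012902/236307603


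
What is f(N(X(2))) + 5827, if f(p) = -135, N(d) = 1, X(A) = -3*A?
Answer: 5692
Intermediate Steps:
f(N(X(2))) + 5827 = -135 + 5827 = 5692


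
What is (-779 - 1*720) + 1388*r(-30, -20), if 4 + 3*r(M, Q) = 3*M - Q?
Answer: -107209/3 ≈ -35736.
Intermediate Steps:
r(M, Q) = -4/3 + M - Q/3 (r(M, Q) = -4/3 + (3*M - Q)/3 = -4/3 + (-Q + 3*M)/3 = -4/3 + (M - Q/3) = -4/3 + M - Q/3)
(-779 - 1*720) + 1388*r(-30, -20) = (-779 - 1*720) + 1388*(-4/3 - 30 - ⅓*(-20)) = (-779 - 720) + 1388*(-4/3 - 30 + 20/3) = -1499 + 1388*(-74/3) = -1499 - 102712/3 = -107209/3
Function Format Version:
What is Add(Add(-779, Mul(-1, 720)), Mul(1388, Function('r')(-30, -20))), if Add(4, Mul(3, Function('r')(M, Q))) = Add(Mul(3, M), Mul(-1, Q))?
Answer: Rational(-107209, 3) ≈ -35736.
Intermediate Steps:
Function('r')(M, Q) = Add(Rational(-4, 3), M, Mul(Rational(-1, 3), Q)) (Function('r')(M, Q) = Add(Rational(-4, 3), Mul(Rational(1, 3), Add(Mul(3, M), Mul(-1, Q)))) = Add(Rational(-4, 3), Mul(Rational(1, 3), Add(Mul(-1, Q), Mul(3, M)))) = Add(Rational(-4, 3), Add(M, Mul(Rational(-1, 3), Q))) = Add(Rational(-4, 3), M, Mul(Rational(-1, 3), Q)))
Add(Add(-779, Mul(-1, 720)), Mul(1388, Function('r')(-30, -20))) = Add(Add(-779, Mul(-1, 720)), Mul(1388, Add(Rational(-4, 3), -30, Mul(Rational(-1, 3), -20)))) = Add(Add(-779, -720), Mul(1388, Add(Rational(-4, 3), -30, Rational(20, 3)))) = Add(-1499, Mul(1388, Rational(-74, 3))) = Add(-1499, Rational(-102712, 3)) = Rational(-107209, 3)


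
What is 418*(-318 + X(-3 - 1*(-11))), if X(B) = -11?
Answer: -137522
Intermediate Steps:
418*(-318 + X(-3 - 1*(-11))) = 418*(-318 - 11) = 418*(-329) = -137522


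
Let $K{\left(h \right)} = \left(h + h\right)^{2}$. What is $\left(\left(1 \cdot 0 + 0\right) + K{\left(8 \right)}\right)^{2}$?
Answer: $65536$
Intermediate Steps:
$K{\left(h \right)} = 4 h^{2}$ ($K{\left(h \right)} = \left(2 h\right)^{2} = 4 h^{2}$)
$\left(\left(1 \cdot 0 + 0\right) + K{\left(8 \right)}\right)^{2} = \left(\left(1 \cdot 0 + 0\right) + 4 \cdot 8^{2}\right)^{2} = \left(\left(0 + 0\right) + 4 \cdot 64\right)^{2} = \left(0 + 256\right)^{2} = 256^{2} = 65536$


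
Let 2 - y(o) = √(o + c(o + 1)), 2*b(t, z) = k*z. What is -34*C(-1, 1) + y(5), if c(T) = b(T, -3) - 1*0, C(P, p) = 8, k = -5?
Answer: -270 - 5*√2/2 ≈ -273.54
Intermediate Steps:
b(t, z) = -5*z/2 (b(t, z) = (-5*z)/2 = -5*z/2)
c(T) = 15/2 (c(T) = -5/2*(-3) - 1*0 = 15/2 + 0 = 15/2)
y(o) = 2 - √(15/2 + o) (y(o) = 2 - √(o + 15/2) = 2 - √(15/2 + o))
-34*C(-1, 1) + y(5) = -34*8 + (2 - √(30 + 4*5)/2) = -272 + (2 - √(30 + 20)/2) = -272 + (2 - 5*√2/2) = -270 - 5*√2/2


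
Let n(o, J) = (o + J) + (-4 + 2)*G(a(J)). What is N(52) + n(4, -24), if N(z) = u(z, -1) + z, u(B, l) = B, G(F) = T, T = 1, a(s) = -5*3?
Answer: 82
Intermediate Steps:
a(s) = -15
G(F) = 1
n(o, J) = -2 + J + o (n(o, J) = (o + J) + (-4 + 2)*1 = (J + o) - 2*1 = (J + o) - 2 = -2 + J + o)
N(z) = 2*z (N(z) = z + z = 2*z)
N(52) + n(4, -24) = 2*52 + (-2 - 24 + 4) = 104 - 22 = 82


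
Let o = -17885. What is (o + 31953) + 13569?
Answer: 27637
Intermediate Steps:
(o + 31953) + 13569 = (-17885 + 31953) + 13569 = 14068 + 13569 = 27637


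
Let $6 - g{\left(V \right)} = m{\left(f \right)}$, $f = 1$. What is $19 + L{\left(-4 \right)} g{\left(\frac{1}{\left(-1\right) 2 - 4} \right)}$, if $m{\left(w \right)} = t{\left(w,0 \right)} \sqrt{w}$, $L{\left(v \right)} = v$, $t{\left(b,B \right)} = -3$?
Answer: $-17$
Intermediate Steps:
$m{\left(w \right)} = - 3 \sqrt{w}$
$g{\left(V \right)} = 9$ ($g{\left(V \right)} = 6 - - 3 \sqrt{1} = 6 - \left(-3\right) 1 = 6 - -3 = 6 + 3 = 9$)
$19 + L{\left(-4 \right)} g{\left(\frac{1}{\left(-1\right) 2 - 4} \right)} = 19 - 36 = -17$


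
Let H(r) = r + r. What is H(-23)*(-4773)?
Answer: 219558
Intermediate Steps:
H(r) = 2*r
H(-23)*(-4773) = (2*(-23))*(-4773) = -46*(-4773) = 219558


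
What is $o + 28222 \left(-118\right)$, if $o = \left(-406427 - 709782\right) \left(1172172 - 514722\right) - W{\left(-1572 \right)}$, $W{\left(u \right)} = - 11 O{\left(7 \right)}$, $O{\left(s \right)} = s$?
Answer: $-733854937169$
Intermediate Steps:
$W{\left(u \right)} = -77$ ($W{\left(u \right)} = \left(-11\right) 7 = -77$)
$o = -733851606973$ ($o = \left(-406427 - 709782\right) \left(1172172 - 514722\right) - -77 = \left(-1116209\right) 657450 + 77 = -733851607050 + 77 = -733851606973$)
$o + 28222 \left(-118\right) = -733851606973 + 28222 \left(-118\right) = -733851606973 - 3330196 = -733854937169$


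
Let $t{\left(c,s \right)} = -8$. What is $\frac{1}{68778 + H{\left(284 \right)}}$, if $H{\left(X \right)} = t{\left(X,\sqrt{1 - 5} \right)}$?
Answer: $\frac{1}{68770} \approx 1.4541 \cdot 10^{-5}$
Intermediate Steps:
$H{\left(X \right)} = -8$
$\frac{1}{68778 + H{\left(284 \right)}} = \frac{1}{68778 - 8} = \frac{1}{68770}$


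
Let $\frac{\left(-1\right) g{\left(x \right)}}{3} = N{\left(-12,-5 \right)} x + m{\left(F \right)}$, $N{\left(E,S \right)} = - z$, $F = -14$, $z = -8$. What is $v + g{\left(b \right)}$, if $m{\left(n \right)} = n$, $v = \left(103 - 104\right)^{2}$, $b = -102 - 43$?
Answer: $3523$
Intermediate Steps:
$b = -145$ ($b = -102 - 43 = -145$)
$N{\left(E,S \right)} = 8$ ($N{\left(E,S \right)} = \left(-1\right) \left(-8\right) = 8$)
$v = 1$ ($v = \left(-1\right)^{2} = 1$)
$g{\left(x \right)} = 42 - 24 x$ ($g{\left(x \right)} = - 3 \left(8 x - 14\right) = - 3 \left(-14 + 8 x\right) = 42 - 24 x$)
$v + g{\left(b \right)} = 1 + \left(42 - -3480\right) = 1 + \left(42 + 3480\right) = 1 + 3522 = 3523$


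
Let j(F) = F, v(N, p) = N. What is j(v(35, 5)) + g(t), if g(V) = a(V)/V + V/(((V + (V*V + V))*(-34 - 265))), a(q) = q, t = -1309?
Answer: 14068549/390793 ≈ 36.000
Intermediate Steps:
g(V) = 1 + V/(-598*V - 299*V²) (g(V) = V/V + V/(((V + (V*V + V))*(-34 - 265))) = 1 + V/(((V + (V² + V))*(-299))) = 1 + V/(((V + (V + V²))*(-299))) = 1 + V/(((V² + 2*V)*(-299))) = 1 + V/(-598*V - 299*V²))
j(v(35, 5)) + g(t) = 35 + (597/299 - 1309)/(2 - 1309) = 35 - 390794/299/(-1307) = 35 - 1/1307*(-390794/299) = 35 + 390794/390793 = 14068549/390793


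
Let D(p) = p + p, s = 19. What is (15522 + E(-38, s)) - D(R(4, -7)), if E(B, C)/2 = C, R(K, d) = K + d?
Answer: 15566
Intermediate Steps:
E(B, C) = 2*C
D(p) = 2*p
(15522 + E(-38, s)) - D(R(4, -7)) = (15522 + 2*19) - 2*(4 - 7) = (15522 + 38) - 2*(-3) = 15560 - 1*(-6) = 15560 + 6 = 15566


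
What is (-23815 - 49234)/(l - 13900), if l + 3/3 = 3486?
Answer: 73049/10415 ≈ 7.0138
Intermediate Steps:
l = 3485 (l = -1 + 3486 = 3485)
(-23815 - 49234)/(l - 13900) = (-23815 - 49234)/(3485 - 13900) = -73049/(-10415) = -73049*(-1/10415) = 73049/10415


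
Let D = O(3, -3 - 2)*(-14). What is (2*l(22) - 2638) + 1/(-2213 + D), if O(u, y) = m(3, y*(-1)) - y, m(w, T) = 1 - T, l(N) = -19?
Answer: -5959453/2227 ≈ -2676.0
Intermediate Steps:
O(u, y) = 1 (O(u, y) = (1 - y*(-1)) - y = (1 - (-1)*y) - y = (1 + y) - y = 1)
D = -14 (D = 1*(-14) = -14)
(2*l(22) - 2638) + 1/(-2213 + D) = (2*(-19) - 2638) + 1/(-2213 - 14) = (-38 - 2638) + 1/(-2227) = -2676 - 1/2227 = -5959453/2227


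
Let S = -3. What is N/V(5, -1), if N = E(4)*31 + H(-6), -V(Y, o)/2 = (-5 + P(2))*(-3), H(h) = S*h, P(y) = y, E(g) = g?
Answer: -71/9 ≈ -7.8889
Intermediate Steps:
H(h) = -3*h
V(Y, o) = -18 (V(Y, o) = -2*(-5 + 2)*(-3) = -(-6)*(-3) = -2*9 = -18)
N = 142 (N = 4*31 - 3*(-6) = 124 + 18 = 142)
N/V(5, -1) = 142/(-18) = 142*(-1/18) = -71/9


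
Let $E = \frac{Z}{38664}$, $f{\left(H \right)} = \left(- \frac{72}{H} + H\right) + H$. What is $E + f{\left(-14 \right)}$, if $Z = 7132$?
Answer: $- \frac{1534079}{67662} \approx -22.673$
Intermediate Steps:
$f{\left(H \right)} = - \frac{72}{H} + 2 H$ ($f{\left(H \right)} = \left(H - \frac{72}{H}\right) + H = - \frac{72}{H} + 2 H$)
$E = \frac{1783}{9666}$ ($E = \frac{7132}{38664} = 7132 \cdot \frac{1}{38664} = \frac{1783}{9666} \approx 0.18446$)
$E + f{\left(-14 \right)} = \frac{1783}{9666} + \left(- \frac{72}{-14} + 2 \left(-14\right)\right) = \frac{1783}{9666} - \frac{160}{7} = - \frac{1534079}{67662}$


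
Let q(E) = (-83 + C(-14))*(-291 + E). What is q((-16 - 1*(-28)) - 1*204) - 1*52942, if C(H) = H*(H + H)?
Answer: -202189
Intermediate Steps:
C(H) = 2*H**2 (C(H) = H*(2*H) = 2*H**2)
q(E) = -89919 + 309*E (q(E) = (-83 + 2*(-14)**2)*(-291 + E) = (-83 + 2*196)*(-291 + E) = (-83 + 392)*(-291 + E) = 309*(-291 + E) = -89919 + 309*E)
q((-16 - 1*(-28)) - 1*204) - 1*52942 = (-89919 + 309*((-16 - 1*(-28)) - 1*204)) - 1*52942 = (-89919 + 309*((-16 + 28) - 204)) - 52942 = (-89919 + 309*(12 - 204)) - 52942 = (-89919 + 309*(-192)) - 52942 = (-89919 - 59328) - 52942 = -149247 - 52942 = -202189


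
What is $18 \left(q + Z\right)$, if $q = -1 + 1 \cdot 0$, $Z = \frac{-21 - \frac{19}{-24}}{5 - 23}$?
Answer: $\frac{53}{24} \approx 2.2083$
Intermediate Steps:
$Z = \frac{485}{432}$ ($Z = \frac{-21 - - \frac{19}{24}}{-18} = \left(-21 + \frac{19}{24}\right) \left(- \frac{1}{18}\right) = \left(- \frac{485}{24}\right) \left(- \frac{1}{18}\right) = \frac{485}{432} \approx 1.1227$)
$q = -1$ ($q = -1 + 0 = -1$)
$18 \left(q + Z\right) = 18 \left(-1 + \frac{485}{432}\right) = 18 \cdot \frac{53}{432} = \frac{53}{24}$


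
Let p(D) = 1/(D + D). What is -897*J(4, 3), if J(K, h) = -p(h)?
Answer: 299/2 ≈ 149.50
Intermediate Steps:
p(D) = 1/(2*D)
J(K, h) = -1/(2*h)
-897*J(4, 3) = -(-897)/(2*3) = -897*(-⅙) = 299/2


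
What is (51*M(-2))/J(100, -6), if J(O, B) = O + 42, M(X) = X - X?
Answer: 0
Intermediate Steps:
M(X) = 0
J(O, B) = 42 + O
(51*M(-2))/J(100, -6) = (51*0)/(42 + 100) = 0/142 = 0*(1/142) = 0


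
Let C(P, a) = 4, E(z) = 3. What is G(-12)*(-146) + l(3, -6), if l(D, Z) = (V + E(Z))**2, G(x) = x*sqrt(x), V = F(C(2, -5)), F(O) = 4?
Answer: 49 + 3504*I*sqrt(3) ≈ 49.0 + 6069.1*I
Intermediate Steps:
V = 4
G(x) = x**(3/2)
l(D, Z) = 49 (l(D, Z) = (4 + 3)**2 = 7**2 = 49)
G(-12)*(-146) + l(3, -6) = (-12)**(3/2)*(-146) + 49 = -24*I*sqrt(3)*(-146) + 49 = 3504*I*sqrt(3) + 49 = 49 + 3504*I*sqrt(3)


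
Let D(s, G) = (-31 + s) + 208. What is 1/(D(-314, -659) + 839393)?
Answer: 1/839256 ≈ 1.1915e-6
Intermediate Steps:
D(s, G) = 177 + s
1/(D(-314, -659) + 839393) = 1/((177 - 314) + 839393) = 1/(-137 + 839393) = 1/839256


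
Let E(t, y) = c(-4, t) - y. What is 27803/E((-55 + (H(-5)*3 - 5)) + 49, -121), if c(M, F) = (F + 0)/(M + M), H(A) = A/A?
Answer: 27803/122 ≈ 227.89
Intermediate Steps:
H(A) = 1
c(M, F) = F/(2*M) (c(M, F) = F/((2*M)) = F*(1/(2*M)) = F/(2*M))
E(t, y) = -y - t/8 (E(t, y) = (1/2)*t/(-4) - y = (1/2)*t*(-1/4) - y = -t/8 - y = -y - t/8)
27803/E((-55 + (H(-5)*3 - 5)) + 49, -121) = 27803/(-1*(-121) - ((-55 + (1*3 - 5)) + 49)/8) = 27803/(121 - ((-55 + (3 - 5)) + 49)/8) = 27803/(121 - ((-55 - 2) + 49)/8) = 27803/(121 - (-57 + 49)/8) = 27803/(121 - 1/8*(-8)) = 27803/(121 + 1) = 27803/122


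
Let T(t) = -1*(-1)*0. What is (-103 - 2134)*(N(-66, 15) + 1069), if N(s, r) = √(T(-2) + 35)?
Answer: -2391353 - 2237*√35 ≈ -2.4046e+6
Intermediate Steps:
T(t) = 0 (T(t) = 1*0 = 0)
N(s, r) = √35 (N(s, r) = √(0 + 35) = √35)
(-103 - 2134)*(N(-66, 15) + 1069) = (-103 - 2134)*(√35 + 1069) = -2237*(1069 + √35) = -2391353 - 2237*√35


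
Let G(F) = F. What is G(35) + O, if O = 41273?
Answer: 41308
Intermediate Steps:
G(35) + O = 35 + 41273 = 41308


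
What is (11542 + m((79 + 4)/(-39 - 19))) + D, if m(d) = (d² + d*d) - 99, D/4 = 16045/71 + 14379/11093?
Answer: 16368886432477/1324748246 ≈ 12356.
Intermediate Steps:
D = 716032376/787603 (D = 4*(16045/71 + 14379/11093) = 4*(179008094/787603) = 716032376/787603 ≈ 909.13)
m(d) = -99 + 2*d² (m(d) = (d² + d²) - 99 = 2*d² - 99 = -99 + 2*d²)
(11542 + m((79 + 4)/(-39 - 19))) + D = (11542 + (-99 + 2*((79 + 4)/(-39 - 19))²)) + 716032376/787603 = (11542 + (-99 + 2*(83/(-58))²)) + 716032376/787603 = (11542 + (-99 + 2*(83*(-1/58))²)) + 716032376/787603 = (11542 + (-99 + 2*(-83/58)²)) + 716032376/787603 = (11542 + (-99 + 2*(6889/3364))) + 716032376/787603 = (11542 + (-99 + 6889/1682)) + 716032376/787603 = (11542 - 159629/1682) + 716032376/787603 = 19254015/1682 + 716032376/787603 = 16368886432477/1324748246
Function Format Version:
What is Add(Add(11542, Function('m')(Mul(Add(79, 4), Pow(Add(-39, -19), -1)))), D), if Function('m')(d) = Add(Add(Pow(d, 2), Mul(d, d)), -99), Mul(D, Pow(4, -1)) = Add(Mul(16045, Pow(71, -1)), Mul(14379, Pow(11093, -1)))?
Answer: Rational(16368886432477, 1324748246) ≈ 12356.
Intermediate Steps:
D = Rational(716032376, 787603) (D = Mul(4, Add(Mul(16045, Pow(71, -1)), Mul(14379, Pow(11093, -1)))) = Mul(4, Add(Mul(16045, Rational(1, 71)), Mul(14379, Rational(1, 11093)))) = Mul(4, Add(Rational(16045, 71), Rational(14379, 11093))) = Mul(4, Rational(179008094, 787603)) = Rational(716032376, 787603) ≈ 909.13)
Function('m')(d) = Add(-99, Mul(2, Pow(d, 2))) (Function('m')(d) = Add(Add(Pow(d, 2), Pow(d, 2)), -99) = Add(Mul(2, Pow(d, 2)), -99) = Add(-99, Mul(2, Pow(d, 2))))
Add(Add(11542, Function('m')(Mul(Add(79, 4), Pow(Add(-39, -19), -1)))), D) = Add(Add(11542, Add(-99, Mul(2, Pow(Mul(Add(79, 4), Pow(Add(-39, -19), -1)), 2)))), Rational(716032376, 787603)) = Add(Add(11542, Add(-99, Mul(2, Pow(Mul(83, Pow(-58, -1)), 2)))), Rational(716032376, 787603)) = Add(Add(11542, Add(-99, Mul(2, Pow(Mul(83, Rational(-1, 58)), 2)))), Rational(716032376, 787603)) = Add(Add(11542, Add(-99, Mul(2, Pow(Rational(-83, 58), 2)))), Rational(716032376, 787603)) = Add(Add(11542, Add(-99, Mul(2, Rational(6889, 3364)))), Rational(716032376, 787603)) = Add(Add(11542, Add(-99, Rational(6889, 1682))), Rational(716032376, 787603)) = Add(Add(11542, Rational(-159629, 1682)), Rational(716032376, 787603)) = Add(Rational(19254015, 1682), Rational(716032376, 787603)) = Rational(16368886432477, 1324748246)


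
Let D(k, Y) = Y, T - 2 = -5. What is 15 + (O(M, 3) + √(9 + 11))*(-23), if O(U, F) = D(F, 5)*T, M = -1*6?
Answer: 360 - 46*√5 ≈ 257.14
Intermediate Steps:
T = -3 (T = 2 - 5 = -3)
M = -6
O(U, F) = -15 (O(U, F) = 5*(-3) = -15)
15 + (O(M, 3) + √(9 + 11))*(-23) = 15 + (-15 + √(9 + 11))*(-23) = 15 + (-15 + √20)*(-23) = 15 + (-15 + 2*√5)*(-23) = 15 + (345 - 46*√5) = 360 - 46*√5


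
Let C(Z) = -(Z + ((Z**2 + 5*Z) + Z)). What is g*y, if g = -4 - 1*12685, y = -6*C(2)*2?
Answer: -2740824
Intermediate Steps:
C(Z) = -Z**2 - 7*Z (C(Z) = -(Z + (Z**2 + 6*Z)) = -(Z**2 + 7*Z) = -Z**2 - 7*Z)
y = 216 (y = -(-6)*2*(7 + 2)*2 = -(-6)*2*9*2 = -6*(-18)*2 = 108*2 = 216)
g = -12689 (g = -4 - 12685 = -12689)
g*y = -12689*216 = -2740824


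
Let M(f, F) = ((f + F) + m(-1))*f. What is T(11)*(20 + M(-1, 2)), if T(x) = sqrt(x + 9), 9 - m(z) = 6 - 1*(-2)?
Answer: 36*sqrt(5) ≈ 80.498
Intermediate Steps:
m(z) = 1 (m(z) = 9 - (6 - 1*(-2)) = 9 - (6 + 2) = 9 - 1*8 = 9 - 8 = 1)
T(x) = sqrt(9 + x)
M(f, F) = f*(1 + F + f) (M(f, F) = ((f + F) + 1)*f = ((F + f) + 1)*f = (1 + F + f)*f = f*(1 + F + f))
T(11)*(20 + M(-1, 2)) = sqrt(9 + 11)*(20 - (1 + 2 - 1)) = sqrt(20)*(20 - 1*2) = (2*sqrt(5))*(20 - 2) = (2*sqrt(5))*18 = 36*sqrt(5)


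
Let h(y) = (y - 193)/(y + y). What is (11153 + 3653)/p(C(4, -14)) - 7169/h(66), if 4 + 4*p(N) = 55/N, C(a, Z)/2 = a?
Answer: 81936668/2921 ≈ 28051.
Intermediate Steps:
C(a, Z) = 2*a
h(y) = (-193 + y)/(2*y) (h(y) = (-193 + y)/((2*y)) = (-193 + y)*(1/(2*y)) = (-193 + y)/(2*y))
p(N) = -1 + 55/(4*N) (p(N) = -1 + (55/N)/4 = -1 + 55/(4*N))
(11153 + 3653)/p(C(4, -14)) - 7169/h(66) = (11153 + 3653)/(((55/4 - 2*4)/((2*4)))) - 7169*132/(-193 + 66) = 14806/(((55/4 - 1*8)/8)) - 7169/((½)*(1/66)*(-127)) = 14806/(((55/4 - 8)/8)) - 7169/(-127/132) = 14806/(((⅛)*(23/4))) - 7169*(-132/127) = 14806/(23/32) + 946308/127 = 14806*(32/23) + 946308/127 = 473792/23 + 946308/127 = 81936668/2921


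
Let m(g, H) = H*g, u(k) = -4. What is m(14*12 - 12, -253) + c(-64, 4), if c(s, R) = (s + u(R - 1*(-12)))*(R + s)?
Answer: -35388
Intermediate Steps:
c(s, R) = (-4 + s)*(R + s) (c(s, R) = (s - 4)*(R + s) = (-4 + s)*(R + s))
m(14*12 - 12, -253) + c(-64, 4) = -253*(14*12 - 12) + ((-64)**2 - 4*4 - 4*(-64) + 4*(-64)) = -253*(168 - 12) + (4096 - 16 + 256 - 256) = -253*156 + 4080 = -39468 + 4080 = -35388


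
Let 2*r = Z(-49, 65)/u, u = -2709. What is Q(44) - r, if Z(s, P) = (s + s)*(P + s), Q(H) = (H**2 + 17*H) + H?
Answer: 1055624/387 ≈ 2727.7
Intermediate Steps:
Q(H) = H**2 + 18*H
Z(s, P) = 2*s*(P + s) (Z(s, P) = (2*s)*(P + s) = 2*s*(P + s))
r = 112/387 (r = ((2*(-49)*(65 - 49))/(-2709))/2 = ((2*(-49)*16)*(-1/2709))/2 = (-1568*(-1/2709))/2 = (1/2)*(224/387) = 112/387 ≈ 0.28941)
Q(44) - r = 44*(18 + 44) - 1*112/387 = 44*62 - 112/387 = 2728 - 112/387 = 1055624/387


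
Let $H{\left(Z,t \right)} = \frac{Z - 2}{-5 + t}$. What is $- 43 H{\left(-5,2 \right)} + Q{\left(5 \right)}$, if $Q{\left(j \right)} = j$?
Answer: $- \frac{286}{3} \approx -95.333$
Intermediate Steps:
$H{\left(Z,t \right)} = \frac{-2 + Z}{-5 + t}$
$- 43 H{\left(-5,2 \right)} + Q{\left(5 \right)} = - 43 \frac{-2 - 5}{-5 + 2} + 5 = - 43 \frac{1}{-3} \left(-7\right) + 5 = - 43 \left(\left(- \frac{1}{3}\right) \left(-7\right)\right) + 5 = \left(-43\right) \frac{7}{3} + 5 = - \frac{301}{3} + 5 = - \frac{286}{3}$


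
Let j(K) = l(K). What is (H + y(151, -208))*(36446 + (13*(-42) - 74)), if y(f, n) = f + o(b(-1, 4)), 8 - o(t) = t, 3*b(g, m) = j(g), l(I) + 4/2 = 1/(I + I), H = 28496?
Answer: 1026623885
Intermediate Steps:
l(I) = -2 + 1/(2*I) (l(I) = -2 + 1/(I + I) = -2 + 1/(2*I))
j(K) = -2 + 1/(2*K)
b(g, m) = -2/3 + 1/(6*g) (b(g, m) = (-2 + 1/(2*g))/3 = -2/3 + 1/(6*g))
o(t) = 8 - t
y(f, n) = 53/6 + f (y(f, n) = f + (8 - (1 - 4*(-1))/(6*(-1))) = f + (8 - (-1)*(1 + 4)/6) = f + (8 - (-1)*5/6) = f + (8 - 1*(-5/6)) = f + (8 + 5/6) = f + 53/6 = 53/6 + f)
(H + y(151, -208))*(36446 + (13*(-42) - 74)) = (28496 + (53/6 + 151))*(36446 + (13*(-42) - 74)) = (28496 + 959/6)*(36446 + (-546 - 74)) = 171935*(36446 - 620)/6 = (171935/6)*35826 = 1026623885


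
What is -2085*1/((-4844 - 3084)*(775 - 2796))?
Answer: -2085/16022488 ≈ -0.00013013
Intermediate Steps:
-2085*1/((-4844 - 3084)*(775 - 2796)) = -2085/((-7928*(-2021))) = -2085/16022488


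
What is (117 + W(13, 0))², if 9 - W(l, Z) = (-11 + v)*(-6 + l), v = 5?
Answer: 28224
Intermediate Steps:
W(l, Z) = -27 + 6*l (W(l, Z) = 9 - (-11 + 5)*(-6 + l) = 9 - (-6)*(-6 + l) = 9 - (36 - 6*l) = 9 + (-36 + 6*l) = -27 + 6*l)
(117 + W(13, 0))² = (117 + (-27 + 6*13))² = (117 + (-27 + 78))² = (117 + 51)² = 168² = 28224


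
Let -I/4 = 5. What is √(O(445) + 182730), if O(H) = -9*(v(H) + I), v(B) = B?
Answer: √178905 ≈ 422.97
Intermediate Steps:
I = -20 (I = -4*5 = -20)
O(H) = 180 - 9*H (O(H) = -9*(H - 20) = -9*(-20 + H) = 180 - 9*H)
√(O(445) + 182730) = √((180 - 9*445) + 182730) = √((180 - 4005) + 182730) = √(-3825 + 182730) = √178905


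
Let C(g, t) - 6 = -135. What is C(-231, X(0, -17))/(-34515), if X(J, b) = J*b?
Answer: 43/11505 ≈ 0.0037375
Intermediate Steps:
C(g, t) = -129 (C(g, t) = 6 - 135 = -129)
C(-231, X(0, -17))/(-34515) = -129/(-34515) = -129*(-1/34515) = 43/11505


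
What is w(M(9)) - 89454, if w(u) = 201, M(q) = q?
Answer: -89253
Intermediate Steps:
w(M(9)) - 89454 = 201 - 89454 = -89253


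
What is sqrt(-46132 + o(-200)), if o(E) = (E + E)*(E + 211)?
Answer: 2*I*sqrt(12633) ≈ 224.79*I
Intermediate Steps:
o(E) = 2*E*(211 + E) (o(E) = (2*E)*(211 + E) = 2*E*(211 + E))
sqrt(-46132 + o(-200)) = sqrt(-46132 + 2*(-200)*(211 - 200)) = sqrt(-46132 + 2*(-200)*11) = sqrt(-46132 - 4400) = sqrt(-50532) = 2*I*sqrt(12633)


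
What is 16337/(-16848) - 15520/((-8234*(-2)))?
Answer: -132629669/69363216 ≈ -1.9121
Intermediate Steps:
16337/(-16848) - 15520/((-8234*(-2))) = 16337*(-1/16848) - 15520/16468 = -16337/16848 - 15520*1/16468 = -16337/16848 - 3880/4117 = -132629669/69363216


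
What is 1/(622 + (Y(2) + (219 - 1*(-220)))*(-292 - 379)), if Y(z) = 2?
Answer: -1/295289 ≈ -3.3865e-6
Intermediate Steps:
1/(622 + (Y(2) + (219 - 1*(-220)))*(-292 - 379)) = 1/(622 + (2 + (219 - 1*(-220)))*(-292 - 379)) = 1/(622 + (2 + (219 + 220))*(-671)) = 1/(622 + (2 + 439)*(-671)) = 1/(622 + 441*(-671)) = 1/(622 - 295911) = 1/(-295289) = -1/295289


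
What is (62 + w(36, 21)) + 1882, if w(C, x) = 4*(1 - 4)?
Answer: 1932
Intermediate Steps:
w(C, x) = -12 (w(C, x) = 4*(-3) = -12)
(62 + w(36, 21)) + 1882 = (62 - 12) + 1882 = 50 + 1882 = 1932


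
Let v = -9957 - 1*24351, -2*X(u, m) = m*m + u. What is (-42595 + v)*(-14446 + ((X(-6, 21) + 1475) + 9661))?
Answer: 542550665/2 ≈ 2.7128e+8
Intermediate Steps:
X(u, m) = -u/2 - m²/2 (X(u, m) = -(m*m + u)/2 = -(m² + u)/2 = -(u + m²)/2 = -u/2 - m²/2)
v = -34308 (v = -9957 - 24351 = -34308)
(-42595 + v)*(-14446 + ((X(-6, 21) + 1475) + 9661)) = (-42595 - 34308)*(-14446 + (((-½*(-6) - ½*21²) + 1475) + 9661)) = -76903*(-14446 + (((3 - ½*441) + 1475) + 9661)) = -76903*(-14446 + (((3 - 441/2) + 1475) + 9661)) = -76903*(-14446 + ((-435/2 + 1475) + 9661)) = -76903*(-14446 + (2515/2 + 9661)) = -76903*(-14446 + 21837/2) = -76903*(-7055/2) = 542550665/2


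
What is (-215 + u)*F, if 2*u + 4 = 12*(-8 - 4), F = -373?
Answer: 107797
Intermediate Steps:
u = -74 (u = -2 + (12*(-8 - 4))/2 = -2 + (12*(-12))/2 = -2 + (½)*(-144) = -2 - 72 = -74)
(-215 + u)*F = (-215 - 74)*(-373) = -289*(-373) = 107797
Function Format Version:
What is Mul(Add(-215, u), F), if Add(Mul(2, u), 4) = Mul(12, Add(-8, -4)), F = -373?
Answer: 107797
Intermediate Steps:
u = -74 (u = Add(-2, Mul(Rational(1, 2), Mul(12, Add(-8, -4)))) = Add(-2, Mul(Rational(1, 2), Mul(12, -12))) = Add(-2, Mul(Rational(1, 2), -144)) = Add(-2, -72) = -74)
Mul(Add(-215, u), F) = Mul(Add(-215, -74), -373) = Mul(-289, -373) = 107797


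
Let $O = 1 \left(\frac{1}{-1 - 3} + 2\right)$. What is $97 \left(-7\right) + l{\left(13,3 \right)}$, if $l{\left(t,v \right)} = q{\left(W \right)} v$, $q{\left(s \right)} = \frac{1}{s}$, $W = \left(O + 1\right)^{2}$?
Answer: $- \frac{82111}{121} \approx -678.6$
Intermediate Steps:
$O = \frac{7}{4}$ ($O = 1 \left(\frac{1}{-4} + 2\right) = 1 \left(- \frac{1}{4} + 2\right) = 1 \cdot \frac{7}{4} = \frac{7}{4} \approx 1.75$)
$W = \frac{121}{16}$ ($W = \left(\frac{7}{4} + 1\right)^{2} = \left(\frac{11}{4}\right)^{2} = \frac{121}{16} \approx 7.5625$)
$l{\left(t,v \right)} = \frac{16 v}{121}$ ($l{\left(t,v \right)} = \frac{v}{\frac{121}{16}} = \frac{16 v}{121}$)
$97 \left(-7\right) + l{\left(13,3 \right)} = 97 \left(-7\right) + \frac{16}{121} \cdot 3 = -679 + \frac{48}{121} = - \frac{82111}{121}$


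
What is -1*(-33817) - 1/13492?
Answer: 456258963/13492 ≈ 33817.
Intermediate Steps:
-1*(-33817) - 1/13492 = 33817 - 1*1/13492 = 33817 - 1/13492 = 456258963/13492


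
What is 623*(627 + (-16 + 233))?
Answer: 525812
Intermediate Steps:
623*(627 + (-16 + 233)) = 623*(627 + 217) = 623*844 = 525812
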